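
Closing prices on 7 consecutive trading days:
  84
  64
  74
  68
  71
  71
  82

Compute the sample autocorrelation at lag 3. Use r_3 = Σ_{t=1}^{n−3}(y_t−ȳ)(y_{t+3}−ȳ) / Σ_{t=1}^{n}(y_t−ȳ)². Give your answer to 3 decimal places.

Mean ȳ = (84 + 64 + 74 + 68 + 71 + 71 + 82)/7 = 73.4286
Σ(y_t−ȳ)(y_{t+3}−ȳ) = (-57.3878) + (22.8980) + (-1.3878) + (-46.5306) = -82.4082
Denominator Σ(y_t−ȳ)² = 315.7143
r_3 = -82.4082 / 315.7143 = -0.261

-0.261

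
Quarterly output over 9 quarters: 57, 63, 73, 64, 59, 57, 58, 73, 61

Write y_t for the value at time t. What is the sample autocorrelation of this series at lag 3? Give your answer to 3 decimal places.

-0.319

Mean ȳ = (57 + 63 + 73 + 64 + 59 + 57 + 58 + 73 + 61)/9 = 62.7778
Σ(y_t−ȳ)(y_{t+3}−ȳ) = (-7.0617) + (-0.8395) + (-59.0617) + (-5.8395) + (-38.6173) + (10.2716) = -101.1481
Denominator Σ(y_t−ȳ)² = 317.5556
r_3 = -101.1481 / 317.5556 = -0.319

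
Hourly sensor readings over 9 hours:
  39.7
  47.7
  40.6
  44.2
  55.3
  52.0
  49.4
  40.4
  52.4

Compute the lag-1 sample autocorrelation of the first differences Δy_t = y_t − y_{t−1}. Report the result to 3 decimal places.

-0.309

First differences Δy: 8.0, -7.1, 3.6, 11.1, -3.3, -2.6, -9.0, 12.0
Mean of differences = 1.5875
Numerator Σ(Δy_t−Δȳ)(Δy_{t+1}−Δȳ) = -145.9814
Denominator Σ(Δy_t−Δȳ)² = 473.0688
r_1(Δy) = -145.9814 / 473.0688 = -0.309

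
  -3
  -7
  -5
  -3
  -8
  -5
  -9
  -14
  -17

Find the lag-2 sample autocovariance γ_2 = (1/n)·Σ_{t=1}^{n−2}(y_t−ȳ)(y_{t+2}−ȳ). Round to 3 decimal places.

2.763

Mean ȳ = (-3 − 7 − 5 − 3 − 8 − 5 − 9 − 14 − 17)/9 = -7.8889
Σ_{t=1}^{7}(y_t−ȳ)(y_{t+2}−ȳ) = 24.8642
γ_2 = 24.8642 / 9 = 2.763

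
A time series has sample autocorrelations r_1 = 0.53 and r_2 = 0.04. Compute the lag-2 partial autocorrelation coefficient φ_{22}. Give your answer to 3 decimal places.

-0.335

φ_{22} = (r_2 − r_1²) / (1 − r_1²)
r_1² = (0.53)² = 0.2809
Numerator = 0.04 − 0.2809 = -0.2409; denominator = 1 − 0.2809 = 0.7191
φ_{22} = -0.2409 / 0.7191 = -0.335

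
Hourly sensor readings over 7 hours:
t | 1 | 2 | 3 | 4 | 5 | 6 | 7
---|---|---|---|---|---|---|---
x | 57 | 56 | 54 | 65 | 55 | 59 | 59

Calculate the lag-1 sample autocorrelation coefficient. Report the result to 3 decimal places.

-0.509

Mean x̄ = (57 + 56 + 54 + 65 + 55 + 59 + 59)/7 = 57.8571
Deviations from mean: -0.8571, -1.8571, -3.8571, 7.1429, -2.8571, 1.1429, 1.1429
Numerator Σ_{t=1}^{6}(x_t−x̄)(x_{t+1}−x̄) = -41.1633
Denominator Σ(x_t−x̄)² = 80.8571
r_1 = -41.1633 / 80.8571 = -0.509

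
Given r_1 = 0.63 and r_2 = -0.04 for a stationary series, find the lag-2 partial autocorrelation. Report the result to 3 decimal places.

φ_{22} = (r_2 − r_1²) / (1 − r_1²)
r_1² = (0.63)² = 0.3969
Numerator = -0.04 − 0.3969 = -0.4369; denominator = 1 − 0.3969 = 0.6031
φ_{22} = -0.4369 / 0.6031 = -0.724

-0.724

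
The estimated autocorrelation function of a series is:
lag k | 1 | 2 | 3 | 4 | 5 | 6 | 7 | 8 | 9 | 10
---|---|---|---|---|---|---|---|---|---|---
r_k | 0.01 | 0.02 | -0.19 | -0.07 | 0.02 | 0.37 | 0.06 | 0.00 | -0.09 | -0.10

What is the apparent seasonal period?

The largest autocorrelation is r_6 = 0.37; the remaining lags stay at or below 0.06.
The dominant spike at lag 6 indicates a seasonal period of 6.

6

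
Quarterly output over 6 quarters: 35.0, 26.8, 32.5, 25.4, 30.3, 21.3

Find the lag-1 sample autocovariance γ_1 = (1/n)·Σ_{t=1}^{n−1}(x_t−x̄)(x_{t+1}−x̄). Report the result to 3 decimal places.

-8.140

Mean x̄ = (35.0 + 26.8 + 32.5 + 25.4 + 30.3 + 21.3)/6 = 28.5500
Σ_{t=1}^{5}(x_t−x̄)(x_{t+1}−x̄) = -48.8425
γ_1 = -48.8425 / 6 = -8.140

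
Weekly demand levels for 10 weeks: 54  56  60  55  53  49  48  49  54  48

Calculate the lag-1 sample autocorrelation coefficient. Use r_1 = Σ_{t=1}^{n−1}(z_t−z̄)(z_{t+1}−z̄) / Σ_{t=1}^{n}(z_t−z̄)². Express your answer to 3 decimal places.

0.477

Mean z̄ = (54 + 56 + 60 + 55 + 53 + 49 + 48 + 49 + 54 + 48)/10 = 52.6000
Numerator Σ_{t=1}^{9}(z_t−z̄)(z_{t+1}−z̄) = 68.8400
Denominator Σ(z_t−z̄)² = 144.4000
r_1 = 68.8400 / 144.4000 = 0.477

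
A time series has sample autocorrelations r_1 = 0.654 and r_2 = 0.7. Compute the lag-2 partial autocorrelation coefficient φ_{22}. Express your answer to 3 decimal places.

φ_{22} = (r_2 − r_1²) / (1 − r_1²)
r_1² = (0.654)² = 0.427716
Numerator = 0.7 − 0.4277 = 0.2723; denominator = 1 − 0.4277 = 0.5723
φ_{22} = 0.2723 / 0.5723 = 0.476

0.476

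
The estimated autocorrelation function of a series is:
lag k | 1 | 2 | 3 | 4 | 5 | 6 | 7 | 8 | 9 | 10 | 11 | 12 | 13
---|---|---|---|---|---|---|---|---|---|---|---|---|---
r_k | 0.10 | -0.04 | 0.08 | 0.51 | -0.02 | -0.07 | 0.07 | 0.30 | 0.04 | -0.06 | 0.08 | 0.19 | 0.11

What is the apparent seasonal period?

4

The largest autocorrelation is r_4 = 0.51, with weaker echoes at lags 8 (0.30) and 12 (0.19); the remaining lags stay at or below 0.11.
The dominant spike at lag 4 indicates a seasonal period of 4.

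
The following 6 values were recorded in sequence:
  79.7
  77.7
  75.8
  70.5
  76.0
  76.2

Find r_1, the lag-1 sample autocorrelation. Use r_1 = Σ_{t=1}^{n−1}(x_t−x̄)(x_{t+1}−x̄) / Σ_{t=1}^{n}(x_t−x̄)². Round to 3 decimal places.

0.149

Mean x̄ = (79.7 + 77.7 + 75.8 + 70.5 + 76.0 + 76.2)/6 = 75.9833
Deviations from mean: 3.7167, 1.7167, -0.1833, -5.4833, 0.0167, 0.2167
Σ(x_t−x̄)(x_{t+1}−x̄) = (6.3803) + (-0.3147) + (1.0053) + (-0.0914) + (0.0036) = 6.9831
Denominator Σ(x_t−x̄)² = 46.9083
r_1 = 6.9831 / 46.9083 = 0.149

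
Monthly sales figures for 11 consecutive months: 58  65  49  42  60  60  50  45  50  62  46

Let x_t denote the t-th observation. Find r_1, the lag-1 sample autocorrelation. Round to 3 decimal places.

-0.061

Mean x̄ = (58 + 65 + 49 + 42 + 60 + 60 + 50 + 45 + 50 + 62 + 46)/11 = 53.3636
Numerator Σ_{t=1}^{10}(x_t−x̄)(x_{t+1}−x̄) = -37.3140
Denominator Σ(x_t−x̄)² = 614.5455
r_1 = -37.3140 / 614.5455 = -0.061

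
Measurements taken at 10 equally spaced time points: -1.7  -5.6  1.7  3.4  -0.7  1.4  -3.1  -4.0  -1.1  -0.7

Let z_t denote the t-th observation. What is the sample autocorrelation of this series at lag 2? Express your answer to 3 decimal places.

Mean z̄ = (-1.7 − 5.6 + 1.7 + 3.4 − 0.7 + 1.4 − 3.1 − 4.0 − 1.1 − 0.7)/10 = -1.0400
Numerator Σ_{t=1}^{8}(z_t−z̄)(z_{t+2}−z̄) = -19.0952
Denominator Σ(z_t−z̄)² = 67.6440
r_2 = -19.0952 / 67.6440 = -0.282

-0.282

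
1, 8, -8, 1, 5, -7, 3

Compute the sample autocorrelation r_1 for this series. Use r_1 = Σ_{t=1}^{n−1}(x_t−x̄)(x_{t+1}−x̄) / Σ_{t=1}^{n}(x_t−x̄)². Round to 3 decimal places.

-0.542

Mean x̄ = (1 + 8 − 8 + 1 + 5 − 7 + 3)/7 = 0.4286
Deviations from mean: 0.5714, 7.5714, -8.4286, 0.5714, 4.5714, -7.4286, 2.5714
Numerator Σ_{t=1}^{6}(x_t−x̄)(x_{t+1}−x̄) = -114.7551
Denominator Σ(x_t−x̄)² = 211.7143
r_1 = -114.7551 / 211.7143 = -0.542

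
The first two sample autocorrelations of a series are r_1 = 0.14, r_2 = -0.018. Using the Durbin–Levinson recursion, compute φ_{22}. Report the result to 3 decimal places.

-0.038

φ_{22} = (r_2 − r_1²) / (1 − r_1²)
r_1² = (0.14)² = 0.0196
Numerator = -0.018 − 0.0196 = -0.0376; denominator = 1 − 0.0196 = 0.9804
φ_{22} = -0.0376 / 0.9804 = -0.038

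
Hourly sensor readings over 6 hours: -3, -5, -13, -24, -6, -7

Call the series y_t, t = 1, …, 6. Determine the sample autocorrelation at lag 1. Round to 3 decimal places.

Mean ȳ = (-3 − 5 − 13 − 24 − 6 − 7)/6 = -9.6667
Deviations from mean: 6.6667, 4.6667, -3.3333, -14.3333, 3.6667, 2.6667
Σ(y_t−ȳ)(y_{t+1}−ȳ) = (31.1111) + (-15.5556) + (47.7778) + (-52.5556) + (9.7778) = 20.5556
Denominator Σ(y_t−ȳ)² = 303.3333
r_1 = 20.5556 / 303.3333 = 0.068

0.068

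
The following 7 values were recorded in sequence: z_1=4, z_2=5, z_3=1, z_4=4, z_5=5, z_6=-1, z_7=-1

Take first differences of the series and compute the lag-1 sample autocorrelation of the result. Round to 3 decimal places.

-0.420

First differences Δz: 1, -4, 3, 1, -6, 0
Mean of differences = -0.8333
Numerator Σ(Δz_t−Δz̄)(Δz_{t+1}−Δz̄) = -24.6944
Denominator Σ(Δz_t−Δz̄)² = 58.8333
r_1(Δz) = -24.6944 / 58.8333 = -0.420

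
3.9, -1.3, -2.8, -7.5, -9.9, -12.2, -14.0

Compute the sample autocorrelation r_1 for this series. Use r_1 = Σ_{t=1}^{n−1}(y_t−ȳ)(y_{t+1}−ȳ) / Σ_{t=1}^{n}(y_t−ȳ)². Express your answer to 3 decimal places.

Mean ȳ = (3.9 − 1.3 − 2.8 − 7.5 − 9.9 − 12.2 − 14.0)/7 = -6.2571
Deviations from mean: 10.1571, 4.9571, 3.4571, -1.2429, -3.6429, -5.9429, -7.7429
Numerator Σ_{t=1}^{6}(y_t−ȳ)(y_{t+1}−ȳ) = 135.3824
Denominator Σ(y_t−ȳ)² = 249.7771
r_1 = 135.3824 / 249.7771 = 0.542

0.542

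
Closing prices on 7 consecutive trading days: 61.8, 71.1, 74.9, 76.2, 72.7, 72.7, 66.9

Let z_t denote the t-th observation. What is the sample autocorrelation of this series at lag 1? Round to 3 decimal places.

Mean z̄ = (61.8 + 71.1 + 74.9 + 76.2 + 72.7 + 72.7 + 66.9)/7 = 70.9000
Σ(z_t−z̄)(z_{t+1}−z̄) = (-1.8200) + (0.8000) + (21.2000) + (9.5400) + (3.2400) + (-7.2000) = 25.7600
Denominator Σ(z_t−z̄)² = 149.4200
r_1 = 25.7600 / 149.4200 = 0.172

0.172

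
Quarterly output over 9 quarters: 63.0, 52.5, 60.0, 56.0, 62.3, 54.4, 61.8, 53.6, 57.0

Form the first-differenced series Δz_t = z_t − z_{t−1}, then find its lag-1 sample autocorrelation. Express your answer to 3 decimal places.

First differences Δz: -10.5, 7.5, -4.0, 6.3, -7.9, 7.4, -8.2, 3.4
Mean of differences = -0.7500
Numerator Σ(Δz_t−Δz̄)(Δz_{t+1}−Δz̄) = -330.4775
Denominator Σ(Δz_t−Δz̄)² = 413.6600
r_1(Δz) = -330.4775 / 413.6600 = -0.799

-0.799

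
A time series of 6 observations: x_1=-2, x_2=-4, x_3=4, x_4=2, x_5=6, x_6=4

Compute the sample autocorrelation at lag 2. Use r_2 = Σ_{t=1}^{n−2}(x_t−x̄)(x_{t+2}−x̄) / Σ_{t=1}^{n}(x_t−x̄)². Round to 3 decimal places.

Mean x̄ = (-2 − 4 + 4 + 2 + 6 + 4)/6 = 1.6667
Deviations from mean: -3.6667, -5.6667, 2.3333, 0.3333, 4.3333, 2.3333
Numerator Σ_{t=1}^{4}(x_t−x̄)(x_{t+2}−x̄) = 0.4444
Denominator Σ(x_t−x̄)² = 75.3333
r_2 = 0.4444 / 75.3333 = 0.006

0.006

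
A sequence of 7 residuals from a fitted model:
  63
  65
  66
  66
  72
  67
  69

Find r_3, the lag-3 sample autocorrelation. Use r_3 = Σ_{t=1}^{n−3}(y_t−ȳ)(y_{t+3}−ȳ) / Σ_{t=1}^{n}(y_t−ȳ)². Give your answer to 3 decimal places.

Mean ȳ = (63 + 65 + 66 + 66 + 72 + 67 + 69)/7 = 66.8571
Deviations from mean: -3.8571, -1.8571, -0.8571, -0.8571, 5.1429, 0.1429, 2.1429
Numerator Σ_{t=1}^{4}(y_t−ȳ)(y_{t+3}−ȳ) = -8.2041
Denominator Σ(y_t−ȳ)² = 50.8571
r_3 = -8.2041 / 50.8571 = -0.161

-0.161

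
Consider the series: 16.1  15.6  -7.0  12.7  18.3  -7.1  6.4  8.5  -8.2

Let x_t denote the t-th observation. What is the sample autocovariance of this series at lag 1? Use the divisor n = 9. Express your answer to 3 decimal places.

-26.022

Mean x̄ = (16.1 + 15.6 − 7.0 + 12.7 + 18.3 − 7.1 + 6.4 + 8.5 − 8.2)/9 = 6.1444
Σ_{t=1}^{8}(x_t−x̄)(x_{t+1}−x̄) = -234.2009
γ_1 = -234.2009 / 9 = -26.022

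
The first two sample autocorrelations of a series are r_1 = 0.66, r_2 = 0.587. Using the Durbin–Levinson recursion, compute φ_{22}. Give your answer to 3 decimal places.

φ_{22} = (r_2 − r_1²) / (1 − r_1²)
r_1² = (0.66)² = 0.4356
Numerator = 0.587 − 0.4356 = 0.1514; denominator = 1 − 0.4356 = 0.5644
φ_{22} = 0.1514 / 0.5644 = 0.268

0.268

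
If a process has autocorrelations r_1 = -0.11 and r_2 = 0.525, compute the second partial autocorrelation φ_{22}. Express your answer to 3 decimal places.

0.519

φ_{22} = (r_2 − r_1²) / (1 − r_1²)
r_1² = (-0.11)² = 0.0121
Numerator = 0.525 − 0.0121 = 0.5129; denominator = 1 − 0.0121 = 0.9879
φ_{22} = 0.5129 / 0.9879 = 0.519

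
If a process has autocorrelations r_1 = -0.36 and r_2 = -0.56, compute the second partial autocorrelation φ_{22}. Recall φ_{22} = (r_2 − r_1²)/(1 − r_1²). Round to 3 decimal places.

φ_{22} = (r_2 − r_1²) / (1 − r_1²)
r_1² = (-0.36)² = 0.1296
Numerator = -0.56 − 0.1296 = -0.6896; denominator = 1 − 0.1296 = 0.8704
φ_{22} = -0.6896 / 0.8704 = -0.792

-0.792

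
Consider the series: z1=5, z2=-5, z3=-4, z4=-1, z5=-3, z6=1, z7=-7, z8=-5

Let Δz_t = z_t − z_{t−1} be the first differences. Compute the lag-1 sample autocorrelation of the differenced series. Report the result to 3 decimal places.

-0.402

First differences Δz: -10, 1, 3, -2, 4, -8, 2
Mean of differences = -1.4286
Numerator Σ(Δz_t−Δz̄)(Δz_{t+1}−Δz̄) = -73.8980
Denominator Σ(Δz_t−Δz̄)² = 183.7143
r_1(Δz) = -73.8980 / 183.7143 = -0.402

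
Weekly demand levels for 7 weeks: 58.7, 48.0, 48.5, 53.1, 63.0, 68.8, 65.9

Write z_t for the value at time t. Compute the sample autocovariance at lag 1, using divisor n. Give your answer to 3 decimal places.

Mean z̄ = (58.7 + 48.0 + 48.5 + 53.1 + 63.0 + 68.8 + 65.9)/7 = 58.0000
Σ_{t=1}^{6}(z_t−z̄)(z_{t+1}−z̄) = 249.3700
γ_1 = 249.3700 / 7 = 35.624

35.624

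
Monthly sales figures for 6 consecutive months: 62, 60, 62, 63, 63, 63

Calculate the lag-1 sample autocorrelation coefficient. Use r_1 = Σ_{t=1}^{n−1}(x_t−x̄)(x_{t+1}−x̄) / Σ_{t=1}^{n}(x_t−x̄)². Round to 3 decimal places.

Mean x̄ = (62 + 60 + 62 + 63 + 63 + 63)/6 = 62.1667
Deviations from mean: -0.1667, -2.1667, -0.1667, 0.8333, 0.8333, 0.8333
Numerator Σ_{t=1}^{5}(x_t−x̄)(x_{t+1}−x̄) = 1.9722
Denominator Σ(x_t−x̄)² = 6.8333
r_1 = 1.9722 / 6.8333 = 0.289

0.289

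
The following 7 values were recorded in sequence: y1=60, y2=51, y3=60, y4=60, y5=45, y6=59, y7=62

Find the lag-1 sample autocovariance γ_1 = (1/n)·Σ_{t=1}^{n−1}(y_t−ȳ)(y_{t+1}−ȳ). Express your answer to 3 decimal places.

-11.420

Mean ȳ = (60 + 51 + 60 + 60 + 45 + 59 + 62)/7 = 56.7143
Σ_{t=1}^{6}(y_t−ȳ)(y_{t+1}−ȳ) = -79.9388
γ_1 = -79.9388 / 7 = -11.420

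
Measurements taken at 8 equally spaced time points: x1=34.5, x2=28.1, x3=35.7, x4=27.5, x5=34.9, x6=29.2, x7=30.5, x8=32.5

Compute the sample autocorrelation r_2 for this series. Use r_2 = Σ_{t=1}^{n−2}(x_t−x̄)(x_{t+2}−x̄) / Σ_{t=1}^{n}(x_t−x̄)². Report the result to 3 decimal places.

0.601

Mean x̄ = (34.5 + 28.1 + 35.7 + 27.5 + 34.9 + 29.2 + 30.5 + 32.5)/8 = 31.6125
Deviations from mean: 2.8875, -3.5125, 4.0875, -4.1125, 3.2875, -2.4125, -1.1125, 0.8875
Σ(x_t−x̄)(x_{t+2}−x̄) = (11.8027) + (14.4452) + (13.4377) + (9.9214) + (-3.6573) + (-2.1411) = 43.8084
Denominator Σ(x_t−x̄)² = 72.9488
r_2 = 43.8084 / 72.9488 = 0.601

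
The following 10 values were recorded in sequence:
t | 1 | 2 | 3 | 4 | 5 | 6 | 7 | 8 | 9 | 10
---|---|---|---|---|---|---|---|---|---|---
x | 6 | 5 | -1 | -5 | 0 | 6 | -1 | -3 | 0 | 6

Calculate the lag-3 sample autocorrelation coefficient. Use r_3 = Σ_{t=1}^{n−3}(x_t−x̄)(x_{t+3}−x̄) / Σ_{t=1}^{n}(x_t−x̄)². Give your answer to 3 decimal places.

Mean x̄ = (6 + 5 − 1 − 5 + 0 + 6 − 1 − 3 + 0 + 6)/10 = 1.3000
Σ(x_t−x̄)(x_{t+3}−x̄) = (-29.6100) + (-4.8100) + (-10.8100) + (14.4900) + (5.5900) + (-6.1100) + (-10.8100) = -42.0700
Denominator Σ(x_t−x̄)² = 152.1000
r_3 = -42.0700 / 152.1000 = -0.277

-0.277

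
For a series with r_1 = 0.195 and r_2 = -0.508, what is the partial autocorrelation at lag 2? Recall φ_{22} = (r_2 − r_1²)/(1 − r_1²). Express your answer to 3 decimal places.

-0.568

φ_{22} = (r_2 − r_1²) / (1 − r_1²)
r_1² = (0.195)² = 0.038025
Numerator = -0.508 − 0.0380 = -0.5460; denominator = 1 − 0.0380 = 0.9620
φ_{22} = -0.5460 / 0.9620 = -0.568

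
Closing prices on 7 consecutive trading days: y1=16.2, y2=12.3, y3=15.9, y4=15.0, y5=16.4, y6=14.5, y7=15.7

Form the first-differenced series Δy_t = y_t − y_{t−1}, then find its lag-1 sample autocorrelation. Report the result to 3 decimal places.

First differences Δy: -3.9, 3.6, -0.9, 1.4, -1.9, 1.2
Mean of differences = -0.0833
Numerator Σ(Δy_t−Δȳ)(Δy_{t+1}−Δȳ) = -23.3036
Denominator Σ(Δy_t−Δȳ)² = 35.9483
r_1(Δy) = -23.3036 / 35.9483 = -0.648

-0.648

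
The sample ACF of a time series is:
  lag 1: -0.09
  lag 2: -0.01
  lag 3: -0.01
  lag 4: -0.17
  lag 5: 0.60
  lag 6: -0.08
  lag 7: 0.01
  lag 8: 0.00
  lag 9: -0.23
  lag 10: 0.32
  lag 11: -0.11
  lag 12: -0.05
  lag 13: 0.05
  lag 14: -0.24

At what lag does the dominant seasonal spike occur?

5

The largest autocorrelation is r_5 = 0.60, with a weaker echo at lag 10 (0.32); the remaining lags stay at or below 0.05.
The dominant spike at lag 5 indicates a seasonal period of 5.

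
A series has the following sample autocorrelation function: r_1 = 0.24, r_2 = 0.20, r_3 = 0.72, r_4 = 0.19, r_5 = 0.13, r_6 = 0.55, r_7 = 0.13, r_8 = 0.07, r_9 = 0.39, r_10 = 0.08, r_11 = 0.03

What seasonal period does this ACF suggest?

The largest autocorrelation is r_3 = 0.72, with weaker echoes at lags 6 (0.55) and 9 (0.39); the remaining lags stay at or below 0.24. The elevated value at lag 1 (0.24), dropping to 0.20 at lag 2, reflects decaying short-term dependence rather than seasonality.
The dominant spike at lag 3 indicates a seasonal period of 3.

3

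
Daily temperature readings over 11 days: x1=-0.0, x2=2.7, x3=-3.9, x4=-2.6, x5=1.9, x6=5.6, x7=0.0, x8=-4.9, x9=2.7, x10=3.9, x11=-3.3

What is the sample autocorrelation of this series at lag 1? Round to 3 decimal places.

-0.093

Mean x̄ = (-0.0 + 2.7 − 3.9 − 2.6 + 1.9 + 5.6 + 0.0 − 4.9 + 2.7 + 3.9 − 3.3)/11 = 0.1909
Numerator Σ_{t=1}^{10}(x_t−x̄)(x_{t+1}−x̄) = -11.3274
Denominator Σ(x_t−x̄)² = 121.2291
r_1 = -11.3274 / 121.2291 = -0.093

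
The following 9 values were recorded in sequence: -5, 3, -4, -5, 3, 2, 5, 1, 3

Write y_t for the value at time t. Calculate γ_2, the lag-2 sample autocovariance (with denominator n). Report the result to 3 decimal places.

1.605

Mean ȳ = (-5 + 3 − 4 − 5 + 3 + 2 + 5 + 1 + 3)/9 = 0.3333
Σ_{t=1}^{7}(y_t−ȳ)(y_{t+2}−ȳ) = 14.4444
γ_2 = 14.4444 / 9 = 1.605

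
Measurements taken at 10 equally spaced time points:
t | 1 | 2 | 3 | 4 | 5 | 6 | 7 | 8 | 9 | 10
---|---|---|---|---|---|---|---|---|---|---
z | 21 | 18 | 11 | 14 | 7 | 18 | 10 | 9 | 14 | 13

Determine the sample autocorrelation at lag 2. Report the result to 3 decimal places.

0.028

Mean z̄ = (21 + 18 + 11 + 14 + 7 + 18 + 10 + 9 + 14 + 13)/10 = 13.5000
Numerator Σ_{t=1}^{8}(z_t−z̄)(z_{t+2}−z̄) = 5.0000
Denominator Σ(z_t−z̄)² = 178.5000
r_2 = 5.0000 / 178.5000 = 0.028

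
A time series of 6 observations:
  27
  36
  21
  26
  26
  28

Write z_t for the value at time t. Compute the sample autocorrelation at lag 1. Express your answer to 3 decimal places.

-0.406

Mean z̄ = (27 + 36 + 21 + 26 + 26 + 28)/6 = 27.3333
Numerator Σ_{t=1}^{5}(z_t−z̄)(z_{t+1}−z̄) = -48.4444
Denominator Σ(z_t−z̄)² = 119.3333
r_1 = -48.4444 / 119.3333 = -0.406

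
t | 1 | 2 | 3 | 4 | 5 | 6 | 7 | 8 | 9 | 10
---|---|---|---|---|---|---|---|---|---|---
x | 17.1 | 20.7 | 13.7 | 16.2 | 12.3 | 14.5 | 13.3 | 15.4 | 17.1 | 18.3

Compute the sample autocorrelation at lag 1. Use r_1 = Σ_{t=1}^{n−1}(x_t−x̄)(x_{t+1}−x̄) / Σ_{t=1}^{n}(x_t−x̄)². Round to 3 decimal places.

Mean x̄ = (17.1 + 20.7 + 13.7 + 16.2 + 12.3 + 14.5 + 13.3 + 15.4 + 17.1 + 18.3)/10 = 15.8600
Numerator Σ_{t=1}^{9}(x_t−x̄)(x_{t+1}−x̄) = 5.5584
Denominator Σ(x_t−x̄)² = 58.5240
r_1 = 5.5584 / 58.5240 = 0.095

0.095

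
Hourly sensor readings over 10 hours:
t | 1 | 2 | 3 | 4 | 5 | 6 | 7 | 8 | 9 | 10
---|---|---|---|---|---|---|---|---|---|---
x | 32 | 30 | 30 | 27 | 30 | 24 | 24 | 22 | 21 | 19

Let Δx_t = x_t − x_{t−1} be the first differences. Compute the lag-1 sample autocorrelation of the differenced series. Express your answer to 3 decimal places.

-0.790

First differences Δx: -2, 0, -3, 3, -6, 0, -2, -1, -2
Mean of differences = -1.4444
Numerator Σ(Δx_t−Δx̄)(Δx_{t+1}−Δx̄) = -38.0864
Denominator Σ(Δx_t−Δx̄)² = 48.2222
r_1(Δx) = -38.0864 / 48.2222 = -0.790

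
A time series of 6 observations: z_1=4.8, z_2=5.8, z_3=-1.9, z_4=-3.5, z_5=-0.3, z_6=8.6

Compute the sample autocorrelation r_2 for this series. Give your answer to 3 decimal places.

Mean z̄ = (4.8 + 5.8 − 1.9 − 3.5 − 0.3 + 8.6)/6 = 2.2500
Σ(z_t−z̄)(z_{t+2}−z̄) = (-10.5825) + (-20.4125) + (10.5825) + (-36.5125) = -56.9250
Denominator Σ(z_t−z̄)² = 116.2150
r_2 = -56.9250 / 116.2150 = -0.490

-0.490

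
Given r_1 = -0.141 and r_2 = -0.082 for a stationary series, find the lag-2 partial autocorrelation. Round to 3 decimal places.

-0.104

φ_{22} = (r_2 − r_1²) / (1 − r_1²)
r_1² = (-0.141)² = 0.019881
Numerator = -0.082 − 0.0199 = -0.1019; denominator = 1 − 0.0199 = 0.9801
φ_{22} = -0.1019 / 0.9801 = -0.104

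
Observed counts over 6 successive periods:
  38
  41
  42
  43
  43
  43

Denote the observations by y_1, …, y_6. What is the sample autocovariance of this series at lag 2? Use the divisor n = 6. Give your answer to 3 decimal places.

0.019

Mean ȳ = (38 + 41 + 42 + 43 + 43 + 43)/6 = 41.6667
Σ_{t=1}^{4}(y_t−ȳ)(y_{t+2}−ȳ) = 0.1111
γ_2 = 0.1111 / 6 = 0.019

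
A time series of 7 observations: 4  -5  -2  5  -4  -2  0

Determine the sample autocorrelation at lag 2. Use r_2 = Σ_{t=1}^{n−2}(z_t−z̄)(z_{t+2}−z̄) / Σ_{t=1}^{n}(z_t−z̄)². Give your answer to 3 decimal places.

Mean z̄ = (4 − 5 − 2 + 5 − 4 − 2 + 0)/7 = -0.5714
Numerator Σ_{t=1}^{5}(z_t−z̄)(z_{t+2}−z̄) = -36.2245
Denominator Σ(z_t−z̄)² = 87.7143
r_2 = -36.2245 / 87.7143 = -0.413

-0.413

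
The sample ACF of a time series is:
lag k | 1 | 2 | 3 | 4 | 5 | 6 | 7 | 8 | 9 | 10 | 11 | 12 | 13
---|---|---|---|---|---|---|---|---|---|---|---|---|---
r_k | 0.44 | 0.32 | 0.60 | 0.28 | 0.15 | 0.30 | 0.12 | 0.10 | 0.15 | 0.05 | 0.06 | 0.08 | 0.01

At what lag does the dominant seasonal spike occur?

The largest autocorrelation is r_3 = 0.60; the remaining lags stay at or below 0.44. The elevated value at lag 1 (0.44), dropping to 0.32 at lag 2, reflects decaying short-term dependence rather than seasonality.
The dominant spike at lag 3 indicates a seasonal period of 3.

3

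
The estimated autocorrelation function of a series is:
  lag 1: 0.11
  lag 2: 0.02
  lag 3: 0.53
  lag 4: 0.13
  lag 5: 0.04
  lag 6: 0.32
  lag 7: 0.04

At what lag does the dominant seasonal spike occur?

3

The largest autocorrelation is r_3 = 0.53, with a weaker echo at lag 6 (0.32); the remaining lags stay at or below 0.13.
The dominant spike at lag 3 indicates a seasonal period of 3.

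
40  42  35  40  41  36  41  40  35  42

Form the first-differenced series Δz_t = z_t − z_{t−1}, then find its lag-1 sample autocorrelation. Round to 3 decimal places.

First differences Δz: 2, -7, 5, 1, -5, 5, -1, -5, 7
Mean of differences = 0.2222
Numerator Σ(Δz_t−Δz̄)(Δz_{t+1}−Δz̄) = -107.4938
Denominator Σ(Δz_t−Δz̄)² = 203.5556
r_1(Δz) = -107.4938 / 203.5556 = -0.528

-0.528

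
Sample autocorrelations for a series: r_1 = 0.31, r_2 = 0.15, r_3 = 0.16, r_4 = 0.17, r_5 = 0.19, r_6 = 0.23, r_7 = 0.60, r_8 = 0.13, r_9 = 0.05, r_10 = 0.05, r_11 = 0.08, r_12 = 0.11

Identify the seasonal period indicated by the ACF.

7

The largest autocorrelation is r_7 = 0.60; the remaining lags stay at or below 0.31. The elevated value at lag 1 (0.31), dropping to 0.15 at lag 2, reflects decaying short-term dependence rather than seasonality.
The dominant spike at lag 7 indicates a seasonal period of 7.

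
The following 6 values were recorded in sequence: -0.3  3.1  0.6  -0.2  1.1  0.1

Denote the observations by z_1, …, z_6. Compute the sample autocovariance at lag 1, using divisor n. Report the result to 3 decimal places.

-0.535

Mean z̄ = (-0.3 + 3.1 + 0.6 − 0.2 + 1.1 + 0.1)/6 = 0.7333
Deviations: -1.0333, 2.3667, -0.1333, -0.9333, 0.3667, -0.6333
Σ_{t=1}^{5}(z_t−z̄)(z_{t+1}−z̄) = -3.2111
γ_1 = -3.2111 / 6 = -0.535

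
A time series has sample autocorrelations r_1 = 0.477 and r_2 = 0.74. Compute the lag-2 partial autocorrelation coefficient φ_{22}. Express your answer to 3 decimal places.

0.663

φ_{22} = (r_2 − r_1²) / (1 − r_1²)
r_1² = (0.477)² = 0.227529
Numerator = 0.74 − 0.2275 = 0.5125; denominator = 1 − 0.2275 = 0.7725
φ_{22} = 0.5125 / 0.7725 = 0.663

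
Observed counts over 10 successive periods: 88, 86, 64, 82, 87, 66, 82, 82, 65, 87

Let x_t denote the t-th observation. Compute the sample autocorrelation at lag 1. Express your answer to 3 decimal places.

-0.403

Mean x̄ = (88 + 86 + 64 + 82 + 87 + 66 + 82 + 82 + 65 + 87)/10 = 78.9000
Numerator Σ_{t=1}^{9}(x_t−x̄)(x_{t+1}−x̄) = -352.8100
Denominator Σ(x_t−x̄)² = 874.9000
r_1 = -352.8100 / 874.9000 = -0.403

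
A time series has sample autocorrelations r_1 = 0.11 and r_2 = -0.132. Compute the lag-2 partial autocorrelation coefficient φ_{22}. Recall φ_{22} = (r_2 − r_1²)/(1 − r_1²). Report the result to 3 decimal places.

φ_{22} = (r_2 − r_1²) / (1 − r_1²)
r_1² = (0.11)² = 0.0121
Numerator = -0.132 − 0.0121 = -0.1441; denominator = 1 − 0.0121 = 0.9879
φ_{22} = -0.1441 / 0.9879 = -0.146

-0.146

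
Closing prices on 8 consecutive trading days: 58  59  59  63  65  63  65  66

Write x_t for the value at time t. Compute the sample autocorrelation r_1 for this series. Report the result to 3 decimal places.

0.553

Mean x̄ = (58 + 59 + 59 + 63 + 65 + 63 + 65 + 66)/8 = 62.2500
Deviations from mean: -4.2500, -3.2500, -3.2500, 0.7500, 2.7500, 0.7500, 2.7500, 3.7500
Σ(x_t−x̄)(x_{t+1}−x̄) = (13.8125) + (10.5625) + (-2.4375) + (2.0625) + (2.0625) + (2.0625) + (10.3125) = 38.4375
Denominator Σ(x_t−x̄)² = 69.5000
r_1 = 38.4375 / 69.5000 = 0.553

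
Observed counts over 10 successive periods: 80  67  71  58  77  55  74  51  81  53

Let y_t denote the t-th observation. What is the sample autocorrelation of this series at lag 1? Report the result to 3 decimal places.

Mean ȳ = (80 + 67 + 71 + 58 + 77 + 55 + 74 + 51 + 81 + 53)/10 = 66.7000
Numerator Σ_{t=1}^{9}(y_t−ȳ)(y_{t+1}−ȳ) = -862.6900
Denominator Σ(y_t−ȳ)² = 1206.1000
r_1 = -862.6900 / 1206.1000 = -0.715

-0.715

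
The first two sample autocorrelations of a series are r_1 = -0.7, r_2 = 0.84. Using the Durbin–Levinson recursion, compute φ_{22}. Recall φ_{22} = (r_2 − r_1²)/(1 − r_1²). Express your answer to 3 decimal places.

0.686

φ_{22} = (r_2 − r_1²) / (1 − r_1²)
r_1² = (-0.7)² = 0.49
Numerator = 0.84 − 0.4900 = 0.3500; denominator = 1 − 0.4900 = 0.5100
φ_{22} = 0.3500 / 0.5100 = 0.686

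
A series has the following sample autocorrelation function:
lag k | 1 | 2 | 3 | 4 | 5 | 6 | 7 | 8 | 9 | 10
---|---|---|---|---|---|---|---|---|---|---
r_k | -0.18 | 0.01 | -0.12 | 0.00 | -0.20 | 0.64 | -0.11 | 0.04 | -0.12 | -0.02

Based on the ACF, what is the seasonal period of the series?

The largest autocorrelation is r_6 = 0.64; the remaining lags stay at or below 0.04.
The dominant spike at lag 6 indicates a seasonal period of 6.

6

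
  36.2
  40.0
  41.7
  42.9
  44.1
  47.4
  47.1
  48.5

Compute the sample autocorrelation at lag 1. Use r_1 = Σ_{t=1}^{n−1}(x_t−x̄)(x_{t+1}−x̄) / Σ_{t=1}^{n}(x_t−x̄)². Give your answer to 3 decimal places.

Mean x̄ = (36.2 + 40.0 + 41.7 + 42.9 + 44.1 + 47.4 + 47.1 + 48.5)/8 = 43.4875
Deviations from mean: -7.2875, -3.4875, -1.7875, -0.5875, 0.6125, 3.9125, 3.6125, 5.0125
Numerator Σ_{t=1}^{7}(x_t−x̄)(x_{t+1}−x̄) = 66.9773
Denominator Σ(x_t−x̄)² = 122.6688
r_1 = 66.9773 / 122.6688 = 0.546

0.546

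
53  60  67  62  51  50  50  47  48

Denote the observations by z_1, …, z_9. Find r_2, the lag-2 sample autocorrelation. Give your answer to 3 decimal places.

Mean z̄ = (53 + 60 + 67 + 62 + 51 + 50 + 50 + 47 + 48)/9 = 54.2222
Numerator Σ_{t=1}^{7}(z_t−z̄)(z_{t+2}−z̄) = 25.6790
Denominator Σ(z_t−z̄)² = 395.5556
r_2 = 25.6790 / 395.5556 = 0.065

0.065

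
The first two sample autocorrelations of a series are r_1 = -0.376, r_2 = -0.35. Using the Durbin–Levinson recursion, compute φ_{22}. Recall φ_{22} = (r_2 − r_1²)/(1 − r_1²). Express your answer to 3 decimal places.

-0.572

φ_{22} = (r_2 − r_1²) / (1 − r_1²)
r_1² = (-0.376)² = 0.141376
Numerator = -0.35 − 0.1414 = -0.4914; denominator = 1 − 0.1414 = 0.8586
φ_{22} = -0.4914 / 0.8586 = -0.572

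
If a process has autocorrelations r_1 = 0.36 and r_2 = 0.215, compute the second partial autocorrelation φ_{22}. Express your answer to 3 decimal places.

0.098

φ_{22} = (r_2 − r_1²) / (1 − r_1²)
r_1² = (0.36)² = 0.1296
Numerator = 0.215 − 0.1296 = 0.0854; denominator = 1 − 0.1296 = 0.8704
φ_{22} = 0.0854 / 0.8704 = 0.098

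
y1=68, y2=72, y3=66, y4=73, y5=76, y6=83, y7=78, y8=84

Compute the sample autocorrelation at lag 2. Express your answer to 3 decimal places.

0.399

Mean ȳ = (68 + 72 + 66 + 73 + 76 + 83 + 78 + 84)/8 = 75.0000
Deviations from mean: -7.0000, -3.0000, -9.0000, -2.0000, 1.0000, 8.0000, 3.0000, 9.0000
Numerator Σ_{t=1}^{6}(y_t−ȳ)(y_{t+2}−ȳ) = 119.0000
Denominator Σ(y_t−ȳ)² = 298.0000
r_2 = 119.0000 / 298.0000 = 0.399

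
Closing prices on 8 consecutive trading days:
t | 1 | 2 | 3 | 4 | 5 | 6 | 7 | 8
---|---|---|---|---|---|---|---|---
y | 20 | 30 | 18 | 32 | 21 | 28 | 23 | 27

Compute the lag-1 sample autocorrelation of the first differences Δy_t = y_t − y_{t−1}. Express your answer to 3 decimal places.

-0.882

First differences Δy: 10, -12, 14, -11, 7, -5, 4
Mean of differences = 1.0000
Numerator Σ(Δy_t−Δȳ)(Δy_{t+1}−Δȳ) = -568.0000
Denominator Σ(Δy_t−Δȳ)² = 644.0000
r_1(Δy) = -568.0000 / 644.0000 = -0.882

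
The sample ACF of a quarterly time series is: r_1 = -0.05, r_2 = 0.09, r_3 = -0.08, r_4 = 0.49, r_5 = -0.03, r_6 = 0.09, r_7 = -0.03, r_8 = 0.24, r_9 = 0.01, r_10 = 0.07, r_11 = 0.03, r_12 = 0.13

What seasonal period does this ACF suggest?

4

The largest autocorrelation is r_4 = 0.49, with a weaker echo at lag 8 (0.24); the remaining lags stay at or below 0.13.
The dominant spike at lag 4 indicates a seasonal period of 4.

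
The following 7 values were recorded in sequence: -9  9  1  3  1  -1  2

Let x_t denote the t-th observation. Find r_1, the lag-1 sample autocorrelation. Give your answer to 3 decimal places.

Mean x̄ = (-9 + 9 + 1 + 3 + 1 − 1 + 2)/7 = 0.8571
Deviations from mean: -9.8571, 8.1429, 0.1429, 2.1429, 0.1429, -1.8571, 1.1429
Σ(x_t−x̄)(x_{t+1}−x̄) = (-80.2653) + (1.1633) + (0.3061) + (0.3061) + (-0.2653) + (-2.1224) = -80.8776
Denominator Σ(x_t−x̄)² = 172.8571
r_1 = -80.8776 / 172.8571 = -0.468

-0.468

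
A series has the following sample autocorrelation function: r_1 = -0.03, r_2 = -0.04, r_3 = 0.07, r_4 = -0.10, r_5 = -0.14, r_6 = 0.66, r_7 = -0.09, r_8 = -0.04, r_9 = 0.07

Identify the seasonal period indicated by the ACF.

6

The largest autocorrelation is r_6 = 0.66; the remaining lags stay at or below 0.07.
The dominant spike at lag 6 indicates a seasonal period of 6.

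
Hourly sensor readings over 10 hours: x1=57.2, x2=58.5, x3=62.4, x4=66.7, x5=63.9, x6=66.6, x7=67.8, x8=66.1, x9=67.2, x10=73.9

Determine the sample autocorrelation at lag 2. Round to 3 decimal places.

Mean x̄ = (57.2 + 58.5 + 62.4 + 66.7 + 63.9 + 66.6 + 67.8 + 66.1 + 67.2 + 73.9)/10 = 65.0300
Numerator Σ_{t=1}^{8}(x_t−x̄)(x_{t+2}−x̄) = 29.3332
Denominator Σ(x_t−x̄)² = 209.6010
r_2 = 29.3332 / 209.6010 = 0.140

0.140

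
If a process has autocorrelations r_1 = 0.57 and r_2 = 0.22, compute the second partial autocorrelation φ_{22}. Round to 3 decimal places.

-0.155

φ_{22} = (r_2 − r_1²) / (1 − r_1²)
r_1² = (0.57)² = 0.3249
Numerator = 0.22 − 0.3249 = -0.1049; denominator = 1 − 0.3249 = 0.6751
φ_{22} = -0.1049 / 0.6751 = -0.155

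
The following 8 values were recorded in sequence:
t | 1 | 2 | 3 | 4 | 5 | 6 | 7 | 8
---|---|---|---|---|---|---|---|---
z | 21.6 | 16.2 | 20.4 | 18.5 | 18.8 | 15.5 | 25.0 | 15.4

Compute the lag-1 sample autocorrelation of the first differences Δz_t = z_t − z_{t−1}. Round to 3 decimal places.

First differences Δz: -5.4, 4.2, -1.9, 0.3, -3.3, 9.5, -9.6
Mean of differences = -0.8857
Numerator Σ(Δz_t−Δz̄)(Δz_{t+1}−Δz̄) = -147.7602
Denominator Σ(Δz_t−Δz̄)² = 238.3086
r_1(Δz) = -147.7602 / 238.3086 = -0.620

-0.620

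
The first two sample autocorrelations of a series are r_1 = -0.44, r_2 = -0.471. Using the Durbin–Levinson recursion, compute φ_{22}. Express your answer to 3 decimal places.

-0.824

φ_{22} = (r_2 − r_1²) / (1 − r_1²)
r_1² = (-0.44)² = 0.1936
Numerator = -0.471 − 0.1936 = -0.6646; denominator = 1 − 0.1936 = 0.8064
φ_{22} = -0.6646 / 0.8064 = -0.824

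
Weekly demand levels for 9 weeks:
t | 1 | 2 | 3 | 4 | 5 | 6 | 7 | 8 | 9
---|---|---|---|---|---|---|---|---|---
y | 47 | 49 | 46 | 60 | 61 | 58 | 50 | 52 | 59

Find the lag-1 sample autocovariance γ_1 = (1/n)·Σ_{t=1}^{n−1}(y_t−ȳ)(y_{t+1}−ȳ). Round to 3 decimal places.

8.657

Mean ȳ = (47 + 49 + 46 + 60 + 61 + 58 + 50 + 52 + 59)/9 = 53.5556
Σ_{t=1}^{8}(y_t−ȳ)(y_{t+1}−ȳ) = 77.9136
γ_1 = 77.9136 / 9 = 8.657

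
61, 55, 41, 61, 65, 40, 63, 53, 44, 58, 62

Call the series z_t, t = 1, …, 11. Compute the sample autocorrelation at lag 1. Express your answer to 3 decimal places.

-0.361

Mean z̄ = (61 + 55 + 41 + 61 + 65 + 40 + 63 + 53 + 44 + 58 + 62)/11 = 54.8182
Numerator Σ_{t=1}^{10}(z_t−z̄)(z_{t+1}−z̄) = -302.7603
Denominator Σ(z_t−z̄)² = 839.6364
r_1 = -302.7603 / 839.6364 = -0.361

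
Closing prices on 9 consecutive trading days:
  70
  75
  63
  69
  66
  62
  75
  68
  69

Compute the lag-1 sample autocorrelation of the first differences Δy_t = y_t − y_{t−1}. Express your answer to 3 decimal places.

-0.644

First differences Δy: 5, -12, 6, -3, -4, 13, -7, 1
Mean of differences = -0.1250
Numerator Σ(Δy_t−Δȳ)(Δy_{t+1}−Δȳ) = -288.8906
Denominator Σ(Δy_t−Δȳ)² = 448.8750
r_1(Δy) = -288.8906 / 448.8750 = -0.644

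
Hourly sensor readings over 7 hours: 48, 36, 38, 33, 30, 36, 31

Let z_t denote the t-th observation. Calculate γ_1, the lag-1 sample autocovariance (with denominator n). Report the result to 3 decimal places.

1.714

Mean z̄ = (48 + 36 + 38 + 33 + 30 + 36 + 31)/7 = 36.0000
Deviations: 12.0000, 0.0000, 2.0000, -3.0000, -6.0000, 0.0000, -5.0000
Σ_{t=1}^{6}(z_t−z̄)(z_{t+1}−z̄) = 12.0000
γ_1 = 12.0000 / 7 = 1.714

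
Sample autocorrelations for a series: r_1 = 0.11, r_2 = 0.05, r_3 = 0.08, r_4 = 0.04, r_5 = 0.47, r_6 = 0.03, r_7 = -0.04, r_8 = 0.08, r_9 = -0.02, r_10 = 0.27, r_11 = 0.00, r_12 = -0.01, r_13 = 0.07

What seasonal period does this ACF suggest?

The largest autocorrelation is r_5 = 0.47, with a weaker echo at lag 10 (0.27); the remaining lags stay at or below 0.11.
The dominant spike at lag 5 indicates a seasonal period of 5.

5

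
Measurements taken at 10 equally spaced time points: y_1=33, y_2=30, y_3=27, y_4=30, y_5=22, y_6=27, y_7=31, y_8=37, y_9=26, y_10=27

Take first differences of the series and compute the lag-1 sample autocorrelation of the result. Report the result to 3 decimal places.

-0.350

First differences Δy: -3, -3, 3, -8, 5, 4, 6, -11, 1
Mean of differences = -0.6667
Numerator Σ(Δy_t−Δȳ)(Δy_{t+1}−Δȳ) = -100.1111
Denominator Σ(Δy_t−Δȳ)² = 286.0000
r_1(Δy) = -100.1111 / 286.0000 = -0.350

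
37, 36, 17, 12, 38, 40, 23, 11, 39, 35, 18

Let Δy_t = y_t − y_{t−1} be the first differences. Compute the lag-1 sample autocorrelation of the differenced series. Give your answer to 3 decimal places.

-0.070

First differences Δy: -1, -19, -5, 26, 2, -17, -12, 28, -4, -17
Mean of differences = -1.9000
Numerator Σ(Δy_t−Δȳ)(Δy_{t+1}−Δȳ) = -179.5100
Denominator Σ(Δy_t−Δȳ)² = 2552.9000
r_1(Δy) = -179.5100 / 2552.9000 = -0.070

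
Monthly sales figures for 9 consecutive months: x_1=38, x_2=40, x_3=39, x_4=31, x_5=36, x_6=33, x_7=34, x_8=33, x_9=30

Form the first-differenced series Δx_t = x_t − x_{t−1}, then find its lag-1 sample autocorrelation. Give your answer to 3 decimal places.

First differences Δx: 2, -1, -8, 5, -3, 1, -1, -3
Mean of differences = -1.0000
Numerator Σ(Δx_t−Δx̄)(Δx_{t+1}−Δx̄) = -58.0000
Denominator Σ(Δx_t−Δx̄)² = 106.0000
r_1(Δx) = -58.0000 / 106.0000 = -0.547

-0.547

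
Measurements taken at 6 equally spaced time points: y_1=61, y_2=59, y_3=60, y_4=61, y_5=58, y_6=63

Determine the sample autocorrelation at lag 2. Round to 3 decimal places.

Mean ȳ = (61 + 59 + 60 + 61 + 58 + 63)/6 = 60.3333
Deviations from mean: 0.6667, -1.3333, -0.3333, 0.6667, -2.3333, 2.6667
Σ(y_t−ȳ)(y_{t+2}−ȳ) = (-0.2222) + (-0.8889) + (0.7778) + (1.7778) = 1.4444
Denominator Σ(y_t−ȳ)² = 15.3333
r_2 = 1.4444 / 15.3333 = 0.094

0.094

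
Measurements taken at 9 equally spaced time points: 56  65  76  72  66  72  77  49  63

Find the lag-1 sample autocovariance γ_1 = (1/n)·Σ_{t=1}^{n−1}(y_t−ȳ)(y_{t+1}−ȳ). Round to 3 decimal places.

Mean ȳ = (56 + 65 + 76 + 72 + 66 + 72 + 77 + 49 + 63)/9 = 66.2222
Σ_{t=1}^{8}(y_t−ȳ)(y_{t+1}−ȳ) = -13.3827
γ_1 = -13.3827 / 9 = -1.487

-1.487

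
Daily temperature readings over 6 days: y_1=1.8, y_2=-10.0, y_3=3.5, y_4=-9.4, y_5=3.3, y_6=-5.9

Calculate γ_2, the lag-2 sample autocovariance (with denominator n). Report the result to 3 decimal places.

Mean ȳ = (1.8 − 10.0 + 3.5 − 9.4 + 3.3 − 5.9)/6 = -2.7833
Deviations: 4.5833, -7.2167, 6.2833, -6.6167, 6.0833, -3.1167
Σ_{t=1}^{4}(y_t−ȳ)(y_{t+2}−ȳ) = 135.3944
γ_2 = 135.3944 / 6 = 22.566

22.566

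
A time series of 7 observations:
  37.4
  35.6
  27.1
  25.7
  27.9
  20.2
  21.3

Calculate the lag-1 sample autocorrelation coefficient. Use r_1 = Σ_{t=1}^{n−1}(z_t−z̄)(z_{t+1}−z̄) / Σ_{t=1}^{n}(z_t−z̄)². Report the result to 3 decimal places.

0.464

Mean z̄ = (37.4 + 35.6 + 27.1 + 25.7 + 27.9 + 20.2 + 21.3)/7 = 27.8857
Σ(z_t−z̄)(z_{t+1}−z̄) = (73.3959) + (-6.0612) + (1.7173) + (-0.0312) + (-0.1098) + (50.6159) = 119.5269
Denominator Σ(z_t−z̄)² = 257.8686
r_1 = 119.5269 / 257.8686 = 0.464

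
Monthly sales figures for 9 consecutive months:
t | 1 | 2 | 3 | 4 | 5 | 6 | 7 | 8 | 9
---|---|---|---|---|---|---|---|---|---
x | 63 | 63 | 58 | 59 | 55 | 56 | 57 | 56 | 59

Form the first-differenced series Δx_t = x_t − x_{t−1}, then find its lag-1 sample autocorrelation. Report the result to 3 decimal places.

First differences Δx: 0, -5, 1, -4, 1, 1, -1, 3
Mean of differences = -0.5000
Numerator Σ(Δx_t−Δx̄)(Δx_{t+1}−Δx̄) = -19.7500
Denominator Σ(Δx_t−Δx̄)² = 52.0000
r_1(Δx) = -19.7500 / 52.0000 = -0.380

-0.380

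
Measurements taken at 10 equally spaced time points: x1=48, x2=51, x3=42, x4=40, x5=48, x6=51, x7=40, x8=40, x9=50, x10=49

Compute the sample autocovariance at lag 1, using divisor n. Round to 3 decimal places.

Mean x̄ = (48 + 51 + 42 + 40 + 48 + 51 + 40 + 40 + 50 + 49)/10 = 45.9000
Σ_{t=1}^{9}(x_t−x̄)(x_{t+1}−x̄) = 5.3900
γ_1 = 5.3900 / 10 = 0.539

0.539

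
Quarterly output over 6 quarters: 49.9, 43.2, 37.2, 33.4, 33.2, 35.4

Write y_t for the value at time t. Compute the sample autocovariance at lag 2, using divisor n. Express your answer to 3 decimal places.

-2.466

Mean ȳ = (49.9 + 43.2 + 37.2 + 33.4 + 33.2 + 35.4)/6 = 38.7167
Deviations: 11.1833, 4.4833, -1.5167, -5.3167, -5.5167, -3.3167
Σ_{t=1}^{4}(y_t−ȳ)(y_{t+2}−ȳ) = -14.7972
γ_2 = -14.7972 / 6 = -2.466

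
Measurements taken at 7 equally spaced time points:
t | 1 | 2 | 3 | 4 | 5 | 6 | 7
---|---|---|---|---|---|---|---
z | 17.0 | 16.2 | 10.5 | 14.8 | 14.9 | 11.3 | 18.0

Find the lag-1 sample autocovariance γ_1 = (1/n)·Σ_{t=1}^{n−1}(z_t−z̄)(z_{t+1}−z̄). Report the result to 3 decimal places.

-2.188

Mean z̄ = (17.0 + 16.2 + 10.5 + 14.8 + 14.9 + 11.3 + 18.0)/7 = 14.6714
Deviations: 2.3286, 1.5286, -4.1714, 0.1286, 0.2286, -3.3714, 3.3286
Σ_{t=1}^{6}(z_t−z̄)(z_{t+1}−z̄) = -15.3165
γ_1 = -15.3165 / 7 = -2.188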